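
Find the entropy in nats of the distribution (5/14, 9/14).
0.6518 nats

Shannon entropy is H(X) = -Σ p(x) log p(x).

For P = (5/14, 9/14):
H = -5/14 × log_e(5/14) -9/14 × log_e(9/14)
H = 0.6518 nats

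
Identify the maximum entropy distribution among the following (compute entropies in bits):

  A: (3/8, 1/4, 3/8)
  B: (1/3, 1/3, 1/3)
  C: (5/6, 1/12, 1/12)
B

For a discrete distribution over n outcomes, entropy is maximized by the uniform distribution.

Computing entropies:
H(A) = 1.5613 bits
H(B) = 1.5850 bits
H(C) = 0.8167 bits

The uniform distribution (where all probabilities equal 1/3) achieves the maximum entropy of log_2(3) = 1.5850 bits.

Distribution B has the highest entropy.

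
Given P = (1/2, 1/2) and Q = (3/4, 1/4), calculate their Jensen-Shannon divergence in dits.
0.0147 dits

Jensen-Shannon divergence is:
JSD(P||Q) = 0.5 × D_KL(P||M) + 0.5 × D_KL(Q||M)
where M = 0.5 × (P + Q) is the mixture distribution.

M = 0.5 × (1/2, 1/2) + 0.5 × (3/4, 1/4) = (5/8, 3/8)

D_KL(P||M) = 0.0140 dits
D_KL(Q||M) = 0.0154 dits

JSD(P||Q) = 0.5 × 0.0140 + 0.5 × 0.0154 = 0.0147 dits

Unlike KL divergence, JSD is symmetric and bounded: 0 ≤ JSD ≤ log(2).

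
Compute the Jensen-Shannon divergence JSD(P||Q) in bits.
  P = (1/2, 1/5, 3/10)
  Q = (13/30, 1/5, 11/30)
0.0041 bits

Jensen-Shannon divergence is:
JSD(P||Q) = 0.5 × D_KL(P||M) + 0.5 × D_KL(Q||M)
where M = 0.5 × (P + Q) is the mixture distribution.

M = 0.5 × (1/2, 1/5, 3/10) + 0.5 × (13/30, 1/5, 11/30) = (7/15, 1/5, 1/3)

D_KL(P||M) = 0.0042 bits
D_KL(Q||M) = 0.0041 bits

JSD(P||Q) = 0.5 × 0.0042 + 0.5 × 0.0041 = 0.0041 bits

Unlike KL divergence, JSD is symmetric and bounded: 0 ≤ JSD ≤ log(2).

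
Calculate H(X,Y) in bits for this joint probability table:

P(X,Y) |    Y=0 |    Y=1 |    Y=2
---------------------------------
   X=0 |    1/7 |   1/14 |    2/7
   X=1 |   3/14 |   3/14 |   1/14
2.4138 bits

Joint entropy is H(X,Y) = -Σ_{x,y} p(x,y) log p(x,y).

Summing over all non-zero entries:
H(X,Y) = -[1/7·log_2(1/7) + 1/14·log_2(1/14) + 2/7·log_2(2/7) + 3/14·log_2(3/14) + 3/14·log_2(3/14) + 1/14·log_2(1/14)]
H(X,Y) = 2.4138 bits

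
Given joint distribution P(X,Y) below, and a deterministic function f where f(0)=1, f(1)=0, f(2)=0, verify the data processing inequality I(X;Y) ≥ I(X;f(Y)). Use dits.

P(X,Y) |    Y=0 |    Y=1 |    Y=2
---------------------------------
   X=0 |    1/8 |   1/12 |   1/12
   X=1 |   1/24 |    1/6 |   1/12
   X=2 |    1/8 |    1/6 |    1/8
I(X;Y) = 0.0158, I(X;f(Y)) = 0.0132, inequality holds: 0.0158 ≥ 0.0132

Data Processing Inequality: For any Markov chain X → Y → Z, we have I(X;Y) ≥ I(X;Z).

Here Z = f(Y) is a deterministic function of Y, forming X → Y → Z.

Original I(X;Y) = 0.0158 dits

After applying f:
P(X,Z) where Z=f(Y):
- P(X,Z=0) = P(X,Y=1) + P(X,Y=2)
- P(X,Z=1) = P(X,Y=0)

I(X;Z) = I(X;f(Y)) = 0.0132 dits

Verification: 0.0158 ≥ 0.0132 ✓

Information cannot be created by processing; the function f can only lose information about X.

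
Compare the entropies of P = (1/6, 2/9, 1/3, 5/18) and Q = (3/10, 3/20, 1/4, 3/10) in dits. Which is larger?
P

Computing entropies in dits:
H(P) = 0.5884
H(Q) = 0.5878

Distribution P has higher entropy.

Intuition: The distribution closer to uniform (more spread out) has higher entropy.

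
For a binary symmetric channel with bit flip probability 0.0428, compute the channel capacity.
0.7450 bits

For a binary symmetric channel (BSC) with error probability p:
Capacity C = 1 - H(p) bits per symbol

where H(p) = -p log₂(p) - (1-p) log₂(1-p) is the binary entropy function.

H(0.0428) = 0.2550 bits
C = 1 - 0.2550 = 0.7450 bits per symbol

This means we can reliably transmit up to 0.7450 bits of information per channel use.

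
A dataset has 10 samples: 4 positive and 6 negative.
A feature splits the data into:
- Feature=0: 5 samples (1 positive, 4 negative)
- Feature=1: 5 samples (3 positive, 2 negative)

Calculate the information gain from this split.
0.1245 bits

Information Gain = H(Y) - H(Y|Feature)

Before split:
P(positive) = 4/10 = 0.4000
H(Y) = 0.9710 bits

After split:
Feature=0: H = 0.7219 bits (weight = 5/10)
Feature=1: H = 0.9710 bits (weight = 5/10)
H(Y|Feature) = (5/10)×0.7219 + (5/10)×0.9710 = 0.8464 bits

Information Gain = 0.9710 - 0.8464 = 0.1245 bits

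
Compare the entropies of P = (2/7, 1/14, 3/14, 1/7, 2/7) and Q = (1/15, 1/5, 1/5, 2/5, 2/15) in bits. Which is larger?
P

Computing entropies in bits:
H(P) = 2.1820
H(Q) = 2.1056

Distribution P has higher entropy.

Intuition: The distribution closer to uniform (more spread out) has higher entropy.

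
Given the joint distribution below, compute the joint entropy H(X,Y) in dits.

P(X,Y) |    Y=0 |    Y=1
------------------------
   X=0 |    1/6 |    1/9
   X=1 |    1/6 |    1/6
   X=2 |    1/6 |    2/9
0.7700 dits

Joint entropy is H(X,Y) = -Σ_{x,y} p(x,y) log p(x,y).

Summing over all non-zero entries:
H(X,Y) = -[1/6·log_10(1/6) + 1/9·log_10(1/9) + 1/6·log_10(1/6) + 1/6·log_10(1/6) + 1/6·log_10(1/6) + 2/9·log_10(2/9)]
H(X,Y) = 0.7700 dits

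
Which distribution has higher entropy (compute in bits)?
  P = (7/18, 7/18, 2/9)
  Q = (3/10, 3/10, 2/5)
Q

Computing entropies in bits:
H(P) = 1.5420
H(Q) = 1.5710

Distribution Q has higher entropy.

Intuition: The distribution closer to uniform (more spread out) has higher entropy.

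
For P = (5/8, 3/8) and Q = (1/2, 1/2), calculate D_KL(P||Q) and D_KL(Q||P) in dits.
D_KL(P||Q) = 0.0137, D_KL(Q||P) = 0.0140

KL divergence is not symmetric: D_KL(P||Q) ≠ D_KL(Q||P) in general.

D_KL(P||Q) = 0.0137 dits
D_KL(Q||P) = 0.0140 dits

No, they are not equal!

This asymmetry is why KL divergence is not a true distance metric.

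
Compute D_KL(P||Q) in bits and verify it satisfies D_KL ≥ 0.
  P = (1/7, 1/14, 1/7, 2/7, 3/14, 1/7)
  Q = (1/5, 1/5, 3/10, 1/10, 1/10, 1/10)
0.4135 bits

KL divergence satisfies the Gibbs inequality: D_KL(P||Q) ≥ 0 for all distributions P, Q.

D_KL(P||Q) = Σ p(x) log(p(x)/q(x))
Term by term:
  x=0: 1/7 × log_2[(1/7)/(1/5)] = -0.0693
  x=1: 1/14 × log_2[(1/14)/(1/5)] = -0.1061
  x=2: 1/7 × log_2[(1/7)/(3/10)] = -0.1529
  x=3: 2/7 × log_2[(2/7)/(1/10)] = 0.4327
  x=4: 3/14 × log_2[(3/14)/(1/10)] = 0.2356
  x=5: 1/7 × log_2[(1/7)/(1/10)] = 0.0735
D_KL(P||Q) = 0.4135 bits

D_KL(P||Q) = 0.4135 ≥ 0 ✓

This non-negativity is a fundamental property: relative entropy cannot be negative because it measures how different Q is from P.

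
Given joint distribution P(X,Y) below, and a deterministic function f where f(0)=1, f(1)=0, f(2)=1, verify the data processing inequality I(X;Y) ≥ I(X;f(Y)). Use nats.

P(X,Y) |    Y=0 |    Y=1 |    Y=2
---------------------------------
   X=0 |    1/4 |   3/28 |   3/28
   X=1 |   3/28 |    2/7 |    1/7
I(X;Y) = 0.0715, I(X;f(Y)) = 0.0491, inequality holds: 0.0715 ≥ 0.0491

Data Processing Inequality: For any Markov chain X → Y → Z, we have I(X;Y) ≥ I(X;Z).

Here Z = f(Y) is a deterministic function of Y, forming X → Y → Z.

Original I(X;Y) = 0.0715 nats

After applying f:
P(X,Z) where Z=f(Y):
- P(X,Z=0) = P(X,Y=1)
- P(X,Z=1) = P(X,Y=0) + P(X,Y=2)

I(X;Z) = I(X;f(Y)) = 0.0491 nats

Verification: 0.0715 ≥ 0.0491 ✓

Information cannot be created by processing; the function f can only lose information about X.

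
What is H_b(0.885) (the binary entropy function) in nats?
0.3568 nats

The binary entropy function is:
H(p) = -p log(p) - (1-p) log(1-p)

H(0.885) = -0.885 × log_e(0.885) - 0.115 × log_e(0.115)
H(0.885) = 0.3568 nats

Note: Binary entropy is maximized at p=0.5 (H=1 bit) and minimized at p=0 or p=1 (H=0).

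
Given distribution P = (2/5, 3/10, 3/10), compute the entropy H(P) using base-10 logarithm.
0.4729 dits

Shannon entropy is H(X) = -Σ p(x) log p(x).

For P = (2/5, 3/10, 3/10):
H = -2/5 × log_10(2/5) -3/10 × log_10(3/10) -3/10 × log_10(3/10)
H = 0.4729 dits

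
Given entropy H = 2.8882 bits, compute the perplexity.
7.4035

Perplexity is 2^H (or exp(H) for natural log).

H = 2.8882 bits
Perplexity = 2^2.8882 = 7.4035

Interpretation: The model's uncertainty is equivalent to choosing uniformly among 7.4 options.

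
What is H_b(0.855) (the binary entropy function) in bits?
0.5972 bits

The binary entropy function is:
H(p) = -p log(p) - (1-p) log(1-p)

H(0.855) = -0.855 × log_2(0.855) - 0.145 × log_2(0.145)
H(0.855) = 0.5972 bits

Note: Binary entropy is maximized at p=0.5 (H=1 bit) and minimized at p=0 or p=1 (H=0).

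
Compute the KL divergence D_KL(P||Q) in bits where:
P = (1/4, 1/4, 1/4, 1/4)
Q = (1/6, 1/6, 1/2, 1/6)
0.1887 bits

KL divergence: D_KL(P||Q) = Σ p(x) log(p(x)/q(x))

Computing term by term:
  x=0: 1/4 × log_2[(1/4)/(1/6)] = 1/4 × 0.5850 = 0.1462
  x=1: 1/4 × log_2[(1/4)/(1/6)] = 1/4 × 0.5850 = 0.1462
  x=2: 1/4 × log_2[(1/4)/(1/2)] = 1/4 × -1.0000 = -0.2500
  x=3: 1/4 × log_2[(1/4)/(1/6)] = 1/4 × 0.5850 = 0.1462

D_KL(P||Q) = 0.1887 bits

Note: KL divergence is always non-negative and equals 0 iff P = Q.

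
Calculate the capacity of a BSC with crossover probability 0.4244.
0.0166 bits

For a binary symmetric channel (BSC) with error probability p:
Capacity C = 1 - H(p) bits per symbol

where H(p) = -p log₂(p) - (1-p) log₂(1-p) is the binary entropy function.

H(0.4244) = 0.9834 bits
C = 1 - 0.9834 = 0.0166 bits per symbol

This means we can reliably transmit up to 0.0166 bits of information per channel use.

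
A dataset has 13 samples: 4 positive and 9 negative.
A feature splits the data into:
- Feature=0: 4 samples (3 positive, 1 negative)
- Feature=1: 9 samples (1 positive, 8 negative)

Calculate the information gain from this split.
0.2925 bits

Information Gain = H(Y) - H(Y|Feature)

Before split:
P(positive) = 4/13 = 0.3077
H(Y) = 0.8905 bits

After split:
Feature=0: H = 0.8113 bits (weight = 4/13)
Feature=1: H = 0.5033 bits (weight = 9/13)
H(Y|Feature) = (4/13)×0.8113 + (9/13)×0.5033 = 0.5980 bits

Information Gain = 0.8905 - 0.5980 = 0.2925 bits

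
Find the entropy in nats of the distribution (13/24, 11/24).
0.6897 nats

Shannon entropy is H(X) = -Σ p(x) log p(x).

For P = (13/24, 11/24):
H = -13/24 × log_e(13/24) -11/24 × log_e(11/24)
H = 0.6897 nats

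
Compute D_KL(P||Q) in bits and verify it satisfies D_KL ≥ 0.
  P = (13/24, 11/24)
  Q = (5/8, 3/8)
0.0209 bits

KL divergence satisfies the Gibbs inequality: D_KL(P||Q) ≥ 0 for all distributions P, Q.

D_KL(P||Q) = Σ p(x) log(p(x)/q(x))
Term by term:
  x=0: 13/24 × log_2[(13/24)/(5/8)] = -0.1118
  x=1: 11/24 × log_2[(11/24)/(3/8)] = 0.1327
D_KL(P||Q) = 0.0209 bits

D_KL(P||Q) = 0.0209 ≥ 0 ✓

This non-negativity is a fundamental property: relative entropy cannot be negative because it measures how different Q is from P.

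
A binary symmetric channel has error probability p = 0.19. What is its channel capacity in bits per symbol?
0.2985 bits

For a binary symmetric channel (BSC) with error probability p:
Capacity C = 1 - H(p) bits per symbol

where H(p) = -p log₂(p) - (1-p) log₂(1-p) is the binary entropy function.

H(0.19) = 0.7015 bits
C = 1 - 0.7015 = 0.2985 bits per symbol

This means we can reliably transmit up to 0.2985 bits of information per channel use.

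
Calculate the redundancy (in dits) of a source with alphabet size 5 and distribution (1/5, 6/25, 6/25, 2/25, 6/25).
0.0252 dits

Redundancy measures how far a source is from maximum entropy:
R = H_max - H(X)

Maximum entropy for 5 symbols: H_max = log_10(5) = 0.6990 dits
Actual entropy: H(X) = 0.6738 dits
Redundancy: R = 0.6990 - 0.6738 = 0.0252 dits

This redundancy represents potential for compression: the source could be compressed by 0.0252 dits per symbol.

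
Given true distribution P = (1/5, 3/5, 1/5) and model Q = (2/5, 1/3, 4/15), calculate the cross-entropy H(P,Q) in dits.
0.4807 dits

Cross-entropy: H(P,Q) = -Σ p(x) log q(x)

Alternatively: H(P,Q) = H(P) + D_KL(P||Q)
H(P) = 0.4127 dits
D_KL(P||Q) = 0.0680 dits

H(P,Q) = 0.4127 + 0.0680 = 0.4807 dits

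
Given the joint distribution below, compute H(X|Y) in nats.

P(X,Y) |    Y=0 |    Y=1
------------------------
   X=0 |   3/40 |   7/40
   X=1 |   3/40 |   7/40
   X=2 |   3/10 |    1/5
0.9935 nats

Using the chain rule: H(X|Y) = H(X,Y) - H(Y)

First, compute H(X,Y) = 1.6817 nats

Marginal P(Y) = (9/20, 11/20)
H(Y) = 0.6881 nats

H(X|Y) = H(X,Y) - H(Y) = 1.6817 - 0.6881 = 0.9935 nats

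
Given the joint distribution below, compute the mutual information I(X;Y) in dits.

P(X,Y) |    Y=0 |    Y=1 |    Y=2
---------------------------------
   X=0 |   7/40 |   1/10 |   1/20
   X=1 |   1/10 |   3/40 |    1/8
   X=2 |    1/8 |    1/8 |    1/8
0.0147 dits

Mutual information: I(X;Y) = H(X) + H(Y) - H(X,Y)

Marginals:
P(X) = (13/40, 3/10, 3/8), H(X) = 0.4752 dits
P(Y) = (2/5, 3/10, 3/10), H(Y) = 0.4729 dits

Joint entropy: H(X,Y) = 0.9334 dits

I(X;Y) = 0.4752 + 0.4729 - 0.9334 = 0.0147 dits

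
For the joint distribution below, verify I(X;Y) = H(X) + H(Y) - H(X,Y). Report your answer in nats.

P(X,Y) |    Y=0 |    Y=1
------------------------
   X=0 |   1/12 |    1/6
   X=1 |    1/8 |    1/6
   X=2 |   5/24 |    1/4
I(X;Y) = 0.0051 nats

Mutual information has multiple equivalent forms:
- I(X;Y) = H(X) - H(X|Y)
- I(X;Y) = H(Y) - H(Y|X)
- I(X;Y) = H(X) + H(Y) - H(X,Y)

Computing all quantities:
H(X) = 1.0635, H(Y) = 0.6792, H(X,Y) = 1.7376
H(X|Y) = 1.0584, H(Y|X) = 0.6741

Verification:
H(X) - H(X|Y) = 1.0635 - 1.0584 = 0.0051
H(Y) - H(Y|X) = 0.6792 - 0.6741 = 0.0051
H(X) + H(Y) - H(X,Y) = 1.0635 + 0.6792 - 1.7376 = 0.0051

All forms give I(X;Y) = 0.0051 nats. ✓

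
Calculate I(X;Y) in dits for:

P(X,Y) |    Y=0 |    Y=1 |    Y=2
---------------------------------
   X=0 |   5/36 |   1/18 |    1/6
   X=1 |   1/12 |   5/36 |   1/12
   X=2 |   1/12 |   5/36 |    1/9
0.0198 dits

Mutual information: I(X;Y) = H(X) + H(Y) - H(X,Y)

Marginals:
P(X) = (13/36, 11/36, 1/3), H(X) = 0.4761 dits
P(Y) = (11/36, 1/3, 13/36), H(Y) = 0.4761 dits

Joint entropy: H(X,Y) = 0.9325 dits

I(X;Y) = 0.4761 + 0.4761 - 0.9325 = 0.0198 dits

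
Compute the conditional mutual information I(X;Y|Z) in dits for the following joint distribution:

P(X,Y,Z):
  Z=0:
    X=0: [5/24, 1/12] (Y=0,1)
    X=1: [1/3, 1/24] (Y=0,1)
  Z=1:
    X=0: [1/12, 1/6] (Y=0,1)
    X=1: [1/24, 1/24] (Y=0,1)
0.0087 dits

Conditional mutual information: I(X;Y|Z) = H(X|Z) + H(Y|Z) - H(X,Y|Z)

H(Z) = 0.2764
H(X,Z) = 0.5563 → H(X|Z) = 0.2798
H(Y,Z) = 0.5119 → H(Y|Z) = 0.2355
H(X,Y,Z) = 0.7830 → H(X,Y|Z) = 0.5066

I(X;Y|Z) = 0.2798 + 0.2355 - 0.5066 = 0.0087 dits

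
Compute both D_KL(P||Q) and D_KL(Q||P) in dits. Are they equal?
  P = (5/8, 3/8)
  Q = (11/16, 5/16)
D_KL(P||Q) = 0.0038, D_KL(Q||P) = 0.0037

KL divergence is not symmetric: D_KL(P||Q) ≠ D_KL(Q||P) in general.

D_KL(P||Q) = 0.0038 dits
D_KL(Q||P) = 0.0037 dits

No, they are not equal!

This asymmetry is why KL divergence is not a true distance metric.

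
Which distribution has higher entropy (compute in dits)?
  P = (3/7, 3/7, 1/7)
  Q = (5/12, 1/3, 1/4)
Q

Computing entropies in dits:
H(P) = 0.4361
H(Q) = 0.4680

Distribution Q has higher entropy.

Intuition: The distribution closer to uniform (more spread out) has higher entropy.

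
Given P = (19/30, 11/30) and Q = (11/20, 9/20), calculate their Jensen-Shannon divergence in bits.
0.0052 bits

Jensen-Shannon divergence is:
JSD(P||Q) = 0.5 × D_KL(P||M) + 0.5 × D_KL(Q||M)
where M = 0.5 × (P + Q) is the mixture distribution.

M = 0.5 × (19/30, 11/30) + 0.5 × (11/20, 9/20) = (0.591667, 0.408333)

D_KL(P||M) = 0.0052 bits
D_KL(Q||M) = 0.0051 bits

JSD(P||Q) = 0.5 × 0.0052 + 0.5 × 0.0051 = 0.0052 bits

Unlike KL divergence, JSD is symmetric and bounded: 0 ≤ JSD ≤ log(2).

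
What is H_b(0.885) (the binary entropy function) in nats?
0.3568 nats

The binary entropy function is:
H(p) = -p log(p) - (1-p) log(1-p)

H(0.885) = -0.885 × log_e(0.885) - 0.115 × log_e(0.115)
H(0.885) = 0.3568 nats

Note: Binary entropy is maximized at p=0.5 (H=1 bit) and minimized at p=0 or p=1 (H=0).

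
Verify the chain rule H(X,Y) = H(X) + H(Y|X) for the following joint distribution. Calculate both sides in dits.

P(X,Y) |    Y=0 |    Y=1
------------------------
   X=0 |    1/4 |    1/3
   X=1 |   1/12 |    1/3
H(X,Y) = 0.5585, H(X) = 0.2950, H(Y|X) = 0.2636 (all in dits)

Chain rule: H(X,Y) = H(X) + H(Y|X)

Left side — joint entropy directly:
H(X,Y) = -Σ p(x,y) log p(x,y) = 0.5585 dits

Right side — compute H(Y|X) from the conditional distributions:
P(X) = (7/12, 5/12), so H(X) = 0.2950 dits
H(Y|X) = Σ_x P(X=x) · H(Y|X=x):
  P(Y|X=0) = (3/7, 4/7), H(Y|X=0) = 0.2966, weight P(X=0) = 7/12
  P(Y|X=1) = (1/5, 4/5), H(Y|X=1) = 0.2173, weight P(X=1) = 5/12
H(Y|X) = 0.2636 dits

H(X) + H(Y|X) = 0.2950 + 0.2636 = 0.5585 dits

Both sides equal 0.5585 dits. ✓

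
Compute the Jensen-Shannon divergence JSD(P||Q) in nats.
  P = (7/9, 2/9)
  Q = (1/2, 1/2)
0.0426 nats

Jensen-Shannon divergence is:
JSD(P||Q) = 0.5 × D_KL(P||M) + 0.5 × D_KL(Q||M)
where M = 0.5 × (P + Q) is the mixture distribution.

M = 0.5 × (7/9, 2/9) + 0.5 × (1/2, 1/2) = (23/36, 13/36)

D_KL(P||M) = 0.0451 nats
D_KL(Q||M) = 0.0401 nats

JSD(P||Q) = 0.5 × 0.0451 + 0.5 × 0.0401 = 0.0426 nats

Unlike KL divergence, JSD is symmetric and bounded: 0 ≤ JSD ≤ log(2).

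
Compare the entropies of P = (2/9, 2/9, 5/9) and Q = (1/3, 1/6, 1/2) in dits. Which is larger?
Q

Computing entropies in dits:
H(P) = 0.4321
H(Q) = 0.4392

Distribution Q has higher entropy.

Intuition: The distribution closer to uniform (more spread out) has higher entropy.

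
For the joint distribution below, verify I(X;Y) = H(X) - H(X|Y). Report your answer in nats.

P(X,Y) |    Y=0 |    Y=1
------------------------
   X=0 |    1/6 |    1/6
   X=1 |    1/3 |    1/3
I(X;Y) = 0.0000 nats

Mutual information has multiple equivalent forms:
- I(X;Y) = H(X) - H(X|Y)
- I(X;Y) = H(Y) - H(Y|X)
- I(X;Y) = H(X) + H(Y) - H(X,Y)

Computing all quantities:
H(X) = 0.6365, H(Y) = 0.6931, H(X,Y) = 1.3297
H(X|Y) = 0.6365, H(Y|X) = 0.6931

Verification:
H(X) - H(X|Y) = 0.6365 - 0.6365 = 0.0000
H(Y) - H(Y|X) = 0.6931 - 0.6931 = 0.0000
H(X) + H(Y) - H(X,Y) = 0.6365 + 0.6931 - 1.3297 = 0.0000

All forms give I(X;Y) = 0.0000 nats. ✓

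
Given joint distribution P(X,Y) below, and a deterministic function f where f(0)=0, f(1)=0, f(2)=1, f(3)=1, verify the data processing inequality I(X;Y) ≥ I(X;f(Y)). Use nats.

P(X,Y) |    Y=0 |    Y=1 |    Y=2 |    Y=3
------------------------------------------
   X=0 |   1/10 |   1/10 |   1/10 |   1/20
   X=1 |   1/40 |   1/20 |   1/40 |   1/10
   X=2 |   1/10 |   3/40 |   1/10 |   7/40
I(X;Y) = 0.0559, I(X;f(Y)) = 0.0161, inequality holds: 0.0559 ≥ 0.0161

Data Processing Inequality: For any Markov chain X → Y → Z, we have I(X;Y) ≥ I(X;Z).

Here Z = f(Y) is a deterministic function of Y, forming X → Y → Z.

Original I(X;Y) = 0.0559 nats

After applying f:
P(X,Z) where Z=f(Y):
- P(X,Z=0) = P(X,Y=0) + P(X,Y=1)
- P(X,Z=1) = P(X,Y=2) + P(X,Y=3)

I(X;Z) = I(X;f(Y)) = 0.0161 nats

Verification: 0.0559 ≥ 0.0161 ✓

Information cannot be created by processing; the function f can only lose information about X.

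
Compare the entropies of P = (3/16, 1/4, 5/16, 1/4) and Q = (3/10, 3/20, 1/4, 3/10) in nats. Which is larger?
P

Computing entropies in nats:
H(P) = 1.3705
H(Q) = 1.3535

Distribution P has higher entropy.

Intuition: The distribution closer to uniform (more spread out) has higher entropy.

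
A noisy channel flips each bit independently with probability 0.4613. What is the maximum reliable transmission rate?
0.0043 bits

For a binary symmetric channel (BSC) with error probability p:
Capacity C = 1 - H(p) bits per symbol

where H(p) = -p log₂(p) - (1-p) log₂(1-p) is the binary entropy function.

H(0.4613) = 0.9957 bits
C = 1 - 0.9957 = 0.0043 bits per symbol

This means we can reliably transmit up to 0.0043 bits of information per channel use.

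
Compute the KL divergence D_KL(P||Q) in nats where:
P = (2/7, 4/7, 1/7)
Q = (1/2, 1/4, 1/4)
0.2326 nats

KL divergence: D_KL(P||Q) = Σ p(x) log(p(x)/q(x))

Computing term by term:
  x=0: 2/7 × log_e[(2/7)/(1/2)] = 2/7 × -0.5596 = -0.1599
  x=1: 4/7 × log_e[(4/7)/(1/4)] = 4/7 × 0.8267 = 0.4724
  x=2: 1/7 × log_e[(1/7)/(1/4)] = 1/7 × -0.5596 = -0.0799

D_KL(P||Q) = 0.2326 nats

Note: KL divergence is always non-negative and equals 0 iff P = Q.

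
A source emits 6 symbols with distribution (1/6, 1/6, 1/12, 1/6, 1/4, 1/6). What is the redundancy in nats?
0.0436 nats

Redundancy measures how far a source is from maximum entropy:
R = H_max - H(X)

Maximum entropy for 6 symbols: H_max = log_e(6) = 1.7918 nats
Actual entropy: H(X) = 1.7482 nats
Redundancy: R = 1.7918 - 1.7482 = 0.0436 nats

This redundancy represents potential for compression: the source could be compressed by 0.0436 nats per symbol.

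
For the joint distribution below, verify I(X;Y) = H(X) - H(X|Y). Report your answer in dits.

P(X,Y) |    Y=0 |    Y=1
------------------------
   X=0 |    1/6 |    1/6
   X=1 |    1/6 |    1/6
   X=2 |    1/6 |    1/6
I(X;Y) = 0.0000 dits

Mutual information has multiple equivalent forms:
- I(X;Y) = H(X) - H(X|Y)
- I(X;Y) = H(Y) - H(Y|X)
- I(X;Y) = H(X) + H(Y) - H(X,Y)

Computing all quantities:
H(X) = 0.4771, H(Y) = 0.3010, H(X,Y) = 0.7782
H(X|Y) = 0.4771, H(Y|X) = 0.3010

Verification:
H(X) - H(X|Y) = 0.4771 - 0.4771 = 0.0000
H(Y) - H(Y|X) = 0.3010 - 0.3010 = 0.0000
H(X) + H(Y) - H(X,Y) = 0.4771 + 0.3010 - 0.7782 = 0.0000

All forms give I(X;Y) = 0.0000 dits. ✓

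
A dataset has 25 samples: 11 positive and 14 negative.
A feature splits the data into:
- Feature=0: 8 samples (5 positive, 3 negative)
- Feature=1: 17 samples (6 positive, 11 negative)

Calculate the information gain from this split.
0.0472 bits

Information Gain = H(Y) - H(Y|Feature)

Before split:
P(positive) = 11/25 = 0.4400
H(Y) = 0.9896 bits

After split:
Feature=0: H = 0.9544 bits (weight = 8/25)
Feature=1: H = 0.9367 bits (weight = 17/25)
H(Y|Feature) = (8/25)×0.9544 + (17/25)×0.9367 = 0.9424 bits

Information Gain = 0.9896 - 0.9424 = 0.0472 bits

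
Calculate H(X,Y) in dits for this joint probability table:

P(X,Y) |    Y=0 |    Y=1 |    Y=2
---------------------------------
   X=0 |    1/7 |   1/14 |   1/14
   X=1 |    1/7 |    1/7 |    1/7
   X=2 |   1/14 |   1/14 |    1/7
0.9311 dits

Joint entropy is H(X,Y) = -Σ_{x,y} p(x,y) log p(x,y).

Summing over all non-zero entries:
H(X,Y) = -[1/7·log_10(1/7) + 1/14·log_10(1/14) + 1/14·log_10(1/14) + 1/7·log_10(1/7) + 1/7·log_10(1/7) + 1/7·log_10(1/7) + 1/14·log_10(1/14) + 1/14·log_10(1/14) + 1/7·log_10(1/7)]
H(X,Y) = 0.9311 dits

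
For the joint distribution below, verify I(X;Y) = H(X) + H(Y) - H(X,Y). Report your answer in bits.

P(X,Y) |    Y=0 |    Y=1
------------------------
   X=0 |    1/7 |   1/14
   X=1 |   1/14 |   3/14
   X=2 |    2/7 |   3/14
I(X;Y) = 0.0788 bits

Mutual information has multiple equivalent forms:
- I(X;Y) = H(X) - H(X|Y)
- I(X;Y) = H(Y) - H(Y|X)
- I(X;Y) = H(X) + H(Y) - H(X,Y)

Computing all quantities:
H(X) = 1.4926, H(Y) = 1.0000, H(X,Y) = 2.4138
H(X|Y) = 1.4138, H(Y|X) = 0.9212

Verification:
H(X) - H(X|Y) = 1.4926 - 1.4138 = 0.0788
H(Y) - H(Y|X) = 1.0000 - 0.9212 = 0.0788
H(X) + H(Y) - H(X,Y) = 1.4926 + 1.0000 - 2.4138 = 0.0788

All forms give I(X;Y) = 0.0788 bits. ✓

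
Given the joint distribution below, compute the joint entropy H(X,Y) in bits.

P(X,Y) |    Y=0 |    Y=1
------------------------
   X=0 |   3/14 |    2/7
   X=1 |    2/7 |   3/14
1.9852 bits

Joint entropy is H(X,Y) = -Σ_{x,y} p(x,y) log p(x,y).

Summing over all non-zero entries:
H(X,Y) = -[3/14·log_2(3/14) + 2/7·log_2(2/7) + 2/7·log_2(2/7) + 3/14·log_2(3/14)]
H(X,Y) = 1.9852 bits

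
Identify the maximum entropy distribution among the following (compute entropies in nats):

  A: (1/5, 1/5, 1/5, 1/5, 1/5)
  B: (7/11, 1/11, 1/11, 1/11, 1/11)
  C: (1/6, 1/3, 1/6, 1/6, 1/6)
A

For a discrete distribution over n outcomes, entropy is maximized by the uniform distribution.

Computing entropies:
H(A) = 1.6094 nats
H(B) = 1.1596 nats
H(C) = 1.5607 nats

The uniform distribution (where all probabilities equal 1/5) achieves the maximum entropy of log_e(5) = 1.6094 nats.

Distribution A has the highest entropy.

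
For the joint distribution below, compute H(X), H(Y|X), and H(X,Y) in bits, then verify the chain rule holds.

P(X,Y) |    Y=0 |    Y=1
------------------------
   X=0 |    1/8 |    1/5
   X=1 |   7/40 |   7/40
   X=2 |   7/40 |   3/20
H(X,Y) = 2.5701, H(X) = 1.5841, H(Y|X) = 0.9860 (all in bits)

Chain rule: H(X,Y) = H(X) + H(Y|X)

Left side — joint entropy directly:
H(X,Y) = -Σ p(x,y) log p(x,y) = 2.5701 bits

Right side — compute H(Y|X) from the conditional distributions:
P(X) = (13/40, 7/20, 13/40), so H(X) = 1.5841 bits
H(Y|X) = Σ_x P(X=x) · H(Y|X=x):
  P(Y|X=0) = (5/13, 8/13), H(Y|X=0) = 0.9612, weight P(X=0) = 13/40
  P(Y|X=1) = (1/2, 1/2), H(Y|X=1) = 1.0000, weight P(X=1) = 7/20
  P(Y|X=2) = (7/13, 6/13), H(Y|X=2) = 0.9957, weight P(X=2) = 13/40
H(Y|X) = 0.9860 bits

H(X) + H(Y|X) = 1.5841 + 0.9860 = 2.5701 bits

Both sides equal 2.5701 bits. ✓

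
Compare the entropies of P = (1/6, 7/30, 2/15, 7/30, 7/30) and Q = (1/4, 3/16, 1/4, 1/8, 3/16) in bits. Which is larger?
P

Computing entropies in bits:
H(P) = 2.2881
H(Q) = 2.2806

Distribution P has higher entropy.

Intuition: The distribution closer to uniform (more spread out) has higher entropy.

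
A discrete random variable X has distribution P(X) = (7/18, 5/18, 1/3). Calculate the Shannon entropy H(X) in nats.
1.0893 nats

Shannon entropy is H(X) = -Σ p(x) log p(x).

For P = (7/18, 5/18, 1/3):
H = -7/18 × log_e(7/18) -5/18 × log_e(5/18) -1/3 × log_e(1/3)
H = 1.0893 nats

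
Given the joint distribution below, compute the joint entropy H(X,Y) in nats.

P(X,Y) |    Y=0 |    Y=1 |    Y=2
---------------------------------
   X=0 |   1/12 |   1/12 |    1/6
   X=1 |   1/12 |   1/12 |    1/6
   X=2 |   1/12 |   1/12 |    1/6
2.1383 nats

Joint entropy is H(X,Y) = -Σ_{x,y} p(x,y) log p(x,y).

Summing over all non-zero entries:
H(X,Y) = -[1/12·log_e(1/12) + 1/12·log_e(1/12) + 1/6·log_e(1/6) + 1/12·log_e(1/12) + 1/12·log_e(1/12) + 1/6·log_e(1/6) + 1/12·log_e(1/12) + 1/12·log_e(1/12) + 1/6·log_e(1/6)]
H(X,Y) = 2.1383 nats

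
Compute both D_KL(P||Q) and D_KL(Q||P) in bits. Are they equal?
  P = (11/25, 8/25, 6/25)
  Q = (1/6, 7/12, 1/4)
D_KL(P||Q) = 0.3249, D_KL(Q||P) = 0.2866

KL divergence is not symmetric: D_KL(P||Q) ≠ D_KL(Q||P) in general.

D_KL(P||Q) = 0.3249 bits
D_KL(Q||P) = 0.2866 bits

No, they are not equal!

This asymmetry is why KL divergence is not a true distance metric.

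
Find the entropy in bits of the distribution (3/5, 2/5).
0.9710 bits

Shannon entropy is H(X) = -Σ p(x) log p(x).

For P = (3/5, 2/5):
H = -3/5 × log_2(3/5) -2/5 × log_2(2/5)
H = 0.9710 bits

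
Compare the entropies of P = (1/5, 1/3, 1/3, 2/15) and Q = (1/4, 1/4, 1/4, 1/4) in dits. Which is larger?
Q

Computing entropies in dits:
H(P) = 0.5745
H(Q) = 0.6021

Distribution Q has higher entropy.

Intuition: The distribution closer to uniform (more spread out) has higher entropy.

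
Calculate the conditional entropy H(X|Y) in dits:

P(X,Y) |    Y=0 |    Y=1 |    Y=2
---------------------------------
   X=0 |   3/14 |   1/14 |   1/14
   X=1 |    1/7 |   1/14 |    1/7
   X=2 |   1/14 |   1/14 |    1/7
0.4541 dits

Using the chain rule: H(X|Y) = H(X,Y) - H(Y)

First, compute H(X,Y) = 0.9149 dits

Marginal P(Y) = (3/7, 3/14, 5/14)
H(Y) = 0.4608 dits

H(X|Y) = H(X,Y) - H(Y) = 0.9149 - 0.4608 = 0.4541 dits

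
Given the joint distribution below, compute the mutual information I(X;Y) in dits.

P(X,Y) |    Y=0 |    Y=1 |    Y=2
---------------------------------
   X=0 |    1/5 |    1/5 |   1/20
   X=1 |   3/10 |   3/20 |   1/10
0.0074 dits

Mutual information: I(X;Y) = H(X) + H(Y) - H(X,Y)

Marginals:
P(X) = (9/20, 11/20), H(X) = 0.2989 dits
P(Y) = (1/2, 7/20, 3/20), H(Y) = 0.4337 dits

Joint entropy: H(X,Y) = 0.7251 dits

I(X;Y) = 0.2989 + 0.4337 - 0.7251 = 0.0074 dits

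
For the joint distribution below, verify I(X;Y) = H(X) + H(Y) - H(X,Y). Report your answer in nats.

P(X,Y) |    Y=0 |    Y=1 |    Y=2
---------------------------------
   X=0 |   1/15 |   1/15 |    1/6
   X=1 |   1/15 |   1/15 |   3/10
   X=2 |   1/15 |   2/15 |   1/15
I(X;Y) = 0.0740 nats

Mutual information has multiple equivalent forms:
- I(X;Y) = H(X) - H(X|Y)
- I(X;Y) = H(Y) - H(Y|X)
- I(X;Y) = H(X) + H(Y) - H(X,Y)

Computing all quantities:
H(X) = 1.0760, H(Y) = 1.0096, H(X,Y) = 2.0117
H(X|Y) = 1.0021, H(Y|X) = 0.9357

Verification:
H(X) - H(X|Y) = 1.0760 - 1.0021 = 0.0740
H(Y) - H(Y|X) = 1.0096 - 0.9357 = 0.0740
H(X) + H(Y) - H(X,Y) = 1.0760 + 1.0096 - 2.0117 = 0.0740

All forms give I(X;Y) = 0.0740 nats. ✓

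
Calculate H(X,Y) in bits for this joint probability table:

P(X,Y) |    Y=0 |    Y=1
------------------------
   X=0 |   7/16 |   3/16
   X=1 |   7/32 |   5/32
1.8727 bits

Joint entropy is H(X,Y) = -Σ_{x,y} p(x,y) log p(x,y).

Summing over all non-zero entries:
H(X,Y) = -[7/16·log_2(7/16) + 3/16·log_2(3/16) + 7/32·log_2(7/32) + 5/32·log_2(5/32)]
H(X,Y) = 1.8727 bits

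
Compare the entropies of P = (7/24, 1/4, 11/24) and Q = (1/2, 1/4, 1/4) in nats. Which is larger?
P

Computing entropies in nats:
H(P) = 1.0635
H(Q) = 1.0397

Distribution P has higher entropy.

Intuition: The distribution closer to uniform (more spread out) has higher entropy.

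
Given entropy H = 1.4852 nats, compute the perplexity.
4.4158

Perplexity is e^H (or exp(H) for natural log).

H = 1.4852 nats
Perplexity = e^1.4852 = 4.4158

Interpretation: The model's uncertainty is equivalent to choosing uniformly among 4.4 options.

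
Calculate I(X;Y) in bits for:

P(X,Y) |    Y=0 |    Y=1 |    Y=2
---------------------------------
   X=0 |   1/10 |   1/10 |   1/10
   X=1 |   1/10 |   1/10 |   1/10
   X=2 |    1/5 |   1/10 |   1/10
0.0200 bits

Mutual information: I(X;Y) = H(X) + H(Y) - H(X,Y)

Marginals:
P(X) = (3/10, 3/10, 2/5), H(X) = 1.5710 bits
P(Y) = (2/5, 3/10, 3/10), H(Y) = 1.5710 bits

Joint entropy: H(X,Y) = 3.1219 bits

I(X;Y) = 1.5710 + 1.5710 - 3.1219 = 0.0200 bits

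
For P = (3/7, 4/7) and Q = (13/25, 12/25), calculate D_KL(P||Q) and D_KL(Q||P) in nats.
D_KL(P||Q) = 0.0168, D_KL(Q||P) = 0.0169

KL divergence is not symmetric: D_KL(P||Q) ≠ D_KL(Q||P) in general.

D_KL(P||Q) = 0.0168 nats
D_KL(Q||P) = 0.0169 nats

No, they are not equal!

This asymmetry is why KL divergence is not a true distance metric.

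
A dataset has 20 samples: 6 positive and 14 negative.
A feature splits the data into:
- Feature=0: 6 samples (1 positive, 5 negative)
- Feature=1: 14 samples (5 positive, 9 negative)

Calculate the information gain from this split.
0.0281 bits

Information Gain = H(Y) - H(Y|Feature)

Before split:
P(positive) = 6/20 = 0.3000
H(Y) = 0.8813 bits

After split:
Feature=0: H = 0.6500 bits (weight = 6/20)
Feature=1: H = 0.9403 bits (weight = 14/20)
H(Y|Feature) = (6/20)×0.6500 + (14/20)×0.9403 = 0.8532 bits

Information Gain = 0.8813 - 0.8532 = 0.0281 bits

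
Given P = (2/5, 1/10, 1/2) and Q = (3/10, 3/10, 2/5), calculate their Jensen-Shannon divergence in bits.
0.0469 bits

Jensen-Shannon divergence is:
JSD(P||Q) = 0.5 × D_KL(P||M) + 0.5 × D_KL(Q||M)
where M = 0.5 × (P + Q) is the mixture distribution.

M = 0.5 × (2/5, 1/10, 1/2) + 0.5 × (3/10, 3/10, 2/5) = (7/20, 1/5, 9/20)

D_KL(P||M) = 0.0531 bits
D_KL(Q||M) = 0.0408 bits

JSD(P||Q) = 0.5 × 0.0531 + 0.5 × 0.0408 = 0.0469 bits

Unlike KL divergence, JSD is symmetric and bounded: 0 ≤ JSD ≤ log(2).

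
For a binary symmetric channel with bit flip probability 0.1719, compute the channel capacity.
0.3380 bits

For a binary symmetric channel (BSC) with error probability p:
Capacity C = 1 - H(p) bits per symbol

where H(p) = -p log₂(p) - (1-p) log₂(1-p) is the binary entropy function.

H(0.1719) = 0.6620 bits
C = 1 - 0.6620 = 0.3380 bits per symbol

This means we can reliably transmit up to 0.3380 bits of information per channel use.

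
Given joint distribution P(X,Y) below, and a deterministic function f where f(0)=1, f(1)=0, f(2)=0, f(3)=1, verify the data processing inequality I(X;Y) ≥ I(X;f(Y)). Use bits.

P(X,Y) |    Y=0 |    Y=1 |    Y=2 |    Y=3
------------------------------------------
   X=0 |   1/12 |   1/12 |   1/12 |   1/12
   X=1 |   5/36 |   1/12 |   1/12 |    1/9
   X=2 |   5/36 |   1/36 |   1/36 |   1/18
I(X;Y) = 0.0493, I(X;f(Y)) = 0.0351, inequality holds: 0.0493 ≥ 0.0351

Data Processing Inequality: For any Markov chain X → Y → Z, we have I(X;Y) ≥ I(X;Z).

Here Z = f(Y) is a deterministic function of Y, forming X → Y → Z.

Original I(X;Y) = 0.0493 bits

After applying f:
P(X,Z) where Z=f(Y):
- P(X,Z=0) = P(X,Y=1) + P(X,Y=2)
- P(X,Z=1) = P(X,Y=0) + P(X,Y=3)

I(X;Z) = I(X;f(Y)) = 0.0351 bits

Verification: 0.0493 ≥ 0.0351 ✓

Information cannot be created by processing; the function f can only lose information about X.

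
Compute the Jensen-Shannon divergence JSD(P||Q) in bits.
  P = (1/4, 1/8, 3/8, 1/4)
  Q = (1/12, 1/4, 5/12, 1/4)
0.0476 bits

Jensen-Shannon divergence is:
JSD(P||Q) = 0.5 × D_KL(P||M) + 0.5 × D_KL(Q||M)
where M = 0.5 × (P + Q) is the mixture distribution.

M = 0.5 × (1/4, 1/8, 3/8, 1/4) + 0.5 × (1/12, 1/4, 5/12, 1/4) = (1/6, 3/16, 0.395833, 1/4)

D_KL(P||M) = 0.0439 bits
D_KL(Q||M) = 0.0513 bits

JSD(P||Q) = 0.5 × 0.0439 + 0.5 × 0.0513 = 0.0476 bits

Unlike KL divergence, JSD is symmetric and bounded: 0 ≤ JSD ≤ log(2).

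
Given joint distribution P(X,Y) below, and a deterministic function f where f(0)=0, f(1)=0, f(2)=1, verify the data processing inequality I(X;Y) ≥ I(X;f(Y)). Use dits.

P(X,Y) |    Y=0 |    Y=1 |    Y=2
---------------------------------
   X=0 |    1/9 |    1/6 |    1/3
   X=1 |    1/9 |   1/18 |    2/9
I(X;Y) = 0.0067, I(X;f(Y)) = 0.0001, inequality holds: 0.0067 ≥ 0.0001

Data Processing Inequality: For any Markov chain X → Y → Z, we have I(X;Y) ≥ I(X;Z).

Here Z = f(Y) is a deterministic function of Y, forming X → Y → Z.

Original I(X;Y) = 0.0067 dits

After applying f:
P(X,Z) where Z=f(Y):
- P(X,Z=0) = P(X,Y=0) + P(X,Y=1)
- P(X,Z=1) = P(X,Y=2)

I(X;Z) = I(X;f(Y)) = 0.0001 dits

Verification: 0.0067 ≥ 0.0001 ✓

Information cannot be created by processing; the function f can only lose information about X.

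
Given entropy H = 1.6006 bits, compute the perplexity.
3.0327

Perplexity is 2^H (or exp(H) for natural log).

H = 1.6006 bits
Perplexity = 2^1.6006 = 3.0327

Interpretation: The model's uncertainty is equivalent to choosing uniformly among 3.0 options.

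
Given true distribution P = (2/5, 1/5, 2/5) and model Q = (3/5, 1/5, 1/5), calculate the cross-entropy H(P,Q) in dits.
0.5081 dits

Cross-entropy: H(P,Q) = -Σ p(x) log q(x)

Alternatively: H(P,Q) = H(P) + D_KL(P||Q)
H(P) = 0.4581 dits
D_KL(P||Q) = 0.0500 dits

H(P,Q) = 0.4581 + 0.0500 = 0.5081 dits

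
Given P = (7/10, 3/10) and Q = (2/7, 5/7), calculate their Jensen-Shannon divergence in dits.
0.0384 dits

Jensen-Shannon divergence is:
JSD(P||Q) = 0.5 × D_KL(P||M) + 0.5 × D_KL(Q||M)
where M = 0.5 × (P + Q) is the mixture distribution.

M = 0.5 × (7/10, 3/10) + 0.5 × (2/7, 5/7) = (0.492857, 0.507143)

D_KL(P||M) = 0.0383 dits
D_KL(Q||M) = 0.0386 dits

JSD(P||Q) = 0.5 × 0.0383 + 0.5 × 0.0386 = 0.0384 dits

Unlike KL divergence, JSD is symmetric and bounded: 0 ≤ JSD ≤ log(2).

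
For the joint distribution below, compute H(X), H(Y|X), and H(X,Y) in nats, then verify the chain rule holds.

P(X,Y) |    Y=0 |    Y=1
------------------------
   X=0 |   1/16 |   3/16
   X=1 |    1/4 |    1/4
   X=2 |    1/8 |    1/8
H(X,Y) = 1.7002, H(X) = 1.0397, H(Y|X) = 0.6604 (all in nats)

Chain rule: H(X,Y) = H(X) + H(Y|X)

Left side — joint entropy directly:
H(X,Y) = -Σ p(x,y) log p(x,y) = 1.7002 nats

Right side — compute H(Y|X) from the conditional distributions:
P(X) = (1/4, 1/2, 1/4), so H(X) = 1.0397 nats
H(Y|X) = Σ_x P(X=x) · H(Y|X=x):
  P(Y|X=0) = (1/4, 3/4), H(Y|X=0) = 0.5623, weight P(X=0) = 1/4
  P(Y|X=1) = (1/2, 1/2), H(Y|X=1) = 0.6931, weight P(X=1) = 1/2
  P(Y|X=2) = (1/2, 1/2), H(Y|X=2) = 0.6931, weight P(X=2) = 1/4
H(Y|X) = 0.6604 nats

H(X) + H(Y|X) = 1.0397 + 0.6604 = 1.7002 nats

Both sides equal 1.7002 nats. ✓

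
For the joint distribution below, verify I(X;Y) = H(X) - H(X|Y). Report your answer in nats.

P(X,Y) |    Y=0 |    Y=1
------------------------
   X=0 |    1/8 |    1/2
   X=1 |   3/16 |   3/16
I(X;Y) = 0.0484 nats

Mutual information has multiple equivalent forms:
- I(X;Y) = H(X) - H(X|Y)
- I(X;Y) = H(Y) - H(Y|X)
- I(X;Y) = H(X) + H(Y) - H(X,Y)

Computing all quantities:
H(X) = 0.6616, H(Y) = 0.6211, H(X,Y) = 1.2342
H(X|Y) = 0.6132, H(Y|X) = 0.5727

Verification:
H(X) - H(X|Y) = 0.6616 - 0.6132 = 0.0484
H(Y) - H(Y|X) = 0.6211 - 0.5727 = 0.0484
H(X) + H(Y) - H(X,Y) = 0.6616 + 0.6211 - 1.2342 = 0.0484

All forms give I(X;Y) = 0.0484 nats. ✓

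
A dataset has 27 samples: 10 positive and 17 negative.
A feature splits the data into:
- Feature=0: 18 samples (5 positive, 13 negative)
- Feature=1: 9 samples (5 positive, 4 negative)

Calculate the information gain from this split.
0.0523 bits

Information Gain = H(Y) - H(Y|Feature)

Before split:
P(positive) = 10/27 = 0.3704
H(Y) = 0.9510 bits

After split:
Feature=0: H = 0.8524 bits (weight = 18/27)
Feature=1: H = 0.9911 bits (weight = 9/27)
H(Y|Feature) = (18/27)×0.8524 + (9/27)×0.9911 = 0.8986 bits

Information Gain = 0.9510 - 0.8986 = 0.0523 bits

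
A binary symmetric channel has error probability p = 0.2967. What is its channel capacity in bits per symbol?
0.1228 bits

For a binary symmetric channel (BSC) with error probability p:
Capacity C = 1 - H(p) bits per symbol

where H(p) = -p log₂(p) - (1-p) log₂(1-p) is the binary entropy function.

H(0.2967) = 0.8772 bits
C = 1 - 0.8772 = 0.1228 bits per symbol

This means we can reliably transmit up to 0.1228 bits of information per channel use.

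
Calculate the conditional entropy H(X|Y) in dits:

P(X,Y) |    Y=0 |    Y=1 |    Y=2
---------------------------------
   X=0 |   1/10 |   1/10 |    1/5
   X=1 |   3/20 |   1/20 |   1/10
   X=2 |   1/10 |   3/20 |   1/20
0.4411 dits

Using the chain rule: H(X|Y) = H(X,Y) - H(Y)

First, compute H(X,Y) = 0.9171 dits

Marginal P(Y) = (7/20, 3/10, 7/20)
H(Y) = 0.4760 dits

H(X|Y) = H(X,Y) - H(Y) = 0.9171 - 0.4760 = 0.4411 dits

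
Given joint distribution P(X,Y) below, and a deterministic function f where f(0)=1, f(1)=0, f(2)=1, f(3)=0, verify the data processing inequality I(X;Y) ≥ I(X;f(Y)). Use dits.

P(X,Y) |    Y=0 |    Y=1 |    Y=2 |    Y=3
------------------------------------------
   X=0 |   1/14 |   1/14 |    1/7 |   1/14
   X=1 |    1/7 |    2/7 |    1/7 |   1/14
I(X;Y) = 0.0172, I(X;f(Y)) = 0.0049, inequality holds: 0.0172 ≥ 0.0049

Data Processing Inequality: For any Markov chain X → Y → Z, we have I(X;Y) ≥ I(X;Z).

Here Z = f(Y) is a deterministic function of Y, forming X → Y → Z.

Original I(X;Y) = 0.0172 dits

After applying f:
P(X,Z) where Z=f(Y):
- P(X,Z=0) = P(X,Y=1) + P(X,Y=3)
- P(X,Z=1) = P(X,Y=0) + P(X,Y=2)

I(X;Z) = I(X;f(Y)) = 0.0049 dits

Verification: 0.0172 ≥ 0.0049 ✓

Information cannot be created by processing; the function f can only lose information about X.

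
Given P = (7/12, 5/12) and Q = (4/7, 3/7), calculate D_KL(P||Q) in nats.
0.0003 nats

KL divergence: D_KL(P||Q) = Σ p(x) log(p(x)/q(x))

Computing term by term:
  x=0: 7/12 × log_e[(7/12)/(4/7)] = 7/12 × 0.0206 = 0.0120
  x=1: 5/12 × log_e[(5/12)/(3/7)] = 5/12 × -0.0282 = -0.0117

D_KL(P||Q) = 0.0003 nats

Note: KL divergence is always non-negative and equals 0 iff P = Q.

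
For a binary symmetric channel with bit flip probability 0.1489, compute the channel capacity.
0.3929 bits

For a binary symmetric channel (BSC) with error probability p:
Capacity C = 1 - H(p) bits per symbol

where H(p) = -p log₂(p) - (1-p) log₂(1-p) is the binary entropy function.

H(0.1489) = 0.6071 bits
C = 1 - 0.6071 = 0.3929 bits per symbol

This means we can reliably transmit up to 0.3929 bits of information per channel use.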